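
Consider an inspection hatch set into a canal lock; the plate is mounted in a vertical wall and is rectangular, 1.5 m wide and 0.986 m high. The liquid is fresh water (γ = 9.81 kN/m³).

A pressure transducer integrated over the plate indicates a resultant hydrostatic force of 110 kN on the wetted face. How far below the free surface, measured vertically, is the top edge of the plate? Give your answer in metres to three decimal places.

γ = 9.81 kN/m³.
A = 1.5 × 0.986 = 1.479 m².
From F = γ·h_c·A, the centroid depth is h_c = 110/(9.81 × 1.479) = 7.58151 m.
The centroid lies 0.986/2 = 0.493 m below the top edge, so the top edge sits at h_top = 7.58151 − 0.493 = 7.08851 m below the surface.

d_top ≈ 7.089 m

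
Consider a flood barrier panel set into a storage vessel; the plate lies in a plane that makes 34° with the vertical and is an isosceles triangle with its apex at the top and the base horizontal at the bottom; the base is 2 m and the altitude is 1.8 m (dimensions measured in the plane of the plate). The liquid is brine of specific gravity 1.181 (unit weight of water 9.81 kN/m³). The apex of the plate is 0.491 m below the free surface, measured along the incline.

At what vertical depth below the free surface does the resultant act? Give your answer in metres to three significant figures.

h_p = 1.49 m

γ = 1.181 × 9.81 = 11.58561 kN/m³.
The plate makes 34° with the vertical, i.e. θ = 90° − 34° = 56° to the horizontal. Measuring y along the incline from the free-surface line, vertical depth h = y·sinθ with sinθ = 0.829038.
With the apex up, the centroid sits 2h/3 = 2 × 1.8/3 = 1.2 m below the apex, so y_c = 0.491 + 1.2 = 1.691 m and h_c = 1.691 × 0.829038 = 1.4019 m.
A = ½ × 2 × 1.8 = 1.8 m².
Resultant F = γ·h_c·A = 11.58561 × 1.4019 × 1.8 = 29.2354 kN.
I_c = b·h³/36 = 2 × 1.8³/36 = 0.324 m⁴.
Centre of pressure: y_p = y_c + I_c/(y_c·A) = 1.691 + 0.324/(1.691 × 1.8) = 1.691 + 0.106446 = 1.79745 m along the plane.
Vertically, h_p = y_p·sinθ = 1.79745 × 0.829038 = 1.49015 m.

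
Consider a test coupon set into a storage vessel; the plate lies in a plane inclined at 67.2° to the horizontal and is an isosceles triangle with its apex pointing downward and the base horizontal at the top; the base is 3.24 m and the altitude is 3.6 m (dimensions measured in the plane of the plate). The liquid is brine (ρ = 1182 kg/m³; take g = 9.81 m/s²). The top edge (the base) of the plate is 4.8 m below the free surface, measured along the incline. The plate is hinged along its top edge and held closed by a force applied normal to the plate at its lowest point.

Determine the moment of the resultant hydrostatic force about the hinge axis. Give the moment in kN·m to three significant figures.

M ≈ 494 kN·m

γ = ρg = 1182 × 9.81 / 1000 = 11.59542 kN/m³.
Let θ = 67.2° be the plate's angle to the horizontal; measure y along the incline from where the plane meets the free surface. Vertical depth h = y·sinθ with sinθ = 0.921863.
With the apex down, the centroid sits h/3 = 3.6/3 = 1.2 m below the base (the top edge), so y_c = 4.8 + 1.2 = 6 m and h_c = 6 × 0.921863 = 5.53118 m.
A = ½ × 3.24 × 3.6 = 5.832 m².
Resultant F = γ·h_c·A = 11.59542 × 5.53118 × 5.832 = 374.043 kN.
I_c = b·h³/36 = 3.24 × 3.6³/36 = 4.19904 m⁴.
Centre of pressure: y_p = y_c + I_c/(y_c·A) = 6 + 4.19904/(6 × 5.832) = 6 + 0.12 = 6.12 m along the plane.
The resultant acts 1.2 + 0.12 = 1.32 m (along the plate) below the hinge at the top edge, so the moment about the hinge is M = F × 1.32 = 374.043 × 1.32 = 493.737 kN·m.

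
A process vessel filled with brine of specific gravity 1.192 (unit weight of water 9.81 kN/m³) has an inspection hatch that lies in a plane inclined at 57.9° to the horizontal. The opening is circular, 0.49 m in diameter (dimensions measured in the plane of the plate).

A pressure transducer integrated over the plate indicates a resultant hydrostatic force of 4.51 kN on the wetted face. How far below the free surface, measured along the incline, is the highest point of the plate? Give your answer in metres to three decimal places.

y_top ≈ 2.169 m

γ = 1.192 × 9.81 = 11.69352 kN/m³.
A = π(0.245)² = 0.188574 m².
From F = γ·h_c·A, the centroid depth is h_c = 4.51/(11.69352 × 0.188574) = 2.04526 m.
Let θ = 57.9° be the plate's angle to the horizontal; measure y along the incline from where the plane meets the free surface. Vertical depth h = y·sinθ with sinθ = 0.847122.
Along the incline, y_c = h_c/sinθ = 2.04526/0.847122 = 2.41436 m.
The centroid is at the centre, 0.245 m below the top of the plate, so the highest point sits at y_top = 2.41436 − 0.245 = 2.16936 m along the incline.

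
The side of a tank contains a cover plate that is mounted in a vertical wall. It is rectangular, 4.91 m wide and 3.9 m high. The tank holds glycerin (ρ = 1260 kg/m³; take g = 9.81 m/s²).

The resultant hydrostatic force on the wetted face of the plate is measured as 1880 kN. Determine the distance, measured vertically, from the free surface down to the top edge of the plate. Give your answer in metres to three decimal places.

d_top ≈ 5.993 m

γ = ρg = 1260 × 9.81 / 1000 = 12.3606 kN/m³.
A = 4.91 × 3.9 = 19.149 m².
From F = γ·h_c·A, the centroid depth is h_c = 1880/(12.3606 × 19.149) = 7.94277 m.
The centroid lies 3.9/2 = 1.95 m below the top edge, so the top edge sits at h_top = 7.94277 − 1.95 = 5.99277 m below the surface.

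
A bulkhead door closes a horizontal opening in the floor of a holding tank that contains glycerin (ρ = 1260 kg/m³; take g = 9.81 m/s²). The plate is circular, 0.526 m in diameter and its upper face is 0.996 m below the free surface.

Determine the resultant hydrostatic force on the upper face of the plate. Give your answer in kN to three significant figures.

γ = ρg = 1260 × 9.81 / 1000 = 12.3606 kN/m³.
The plate is horizontal, so pressure is uniform at p = γ·h = 12.3606 × 0.996 = 12.3112 kN/m².
A = π(0.263)² = 0.217301 m².
F = p·A = 12.3112 × 0.217301 = 2.67524 kN.

F ≈ 2.68 kN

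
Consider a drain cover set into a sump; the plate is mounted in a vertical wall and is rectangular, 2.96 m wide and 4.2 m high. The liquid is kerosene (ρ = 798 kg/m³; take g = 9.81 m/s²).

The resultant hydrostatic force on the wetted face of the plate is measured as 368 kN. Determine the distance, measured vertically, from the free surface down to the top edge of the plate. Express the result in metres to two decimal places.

γ = ρg = 798 × 9.81 / 1000 = 7.82838 kN/m³.
A = 2.96 × 4.2 = 12.432 m².
From F = γ·h_c·A, the centroid depth is h_c = 368/(7.82838 × 12.432) = 3.78125 m.
The centroid lies 4.2/2 = 2.1 m below the top edge, so the top edge sits at h_top = 3.78125 − 2.1 = 1.68125 m below the surface.

d_top ≈ 1.68 m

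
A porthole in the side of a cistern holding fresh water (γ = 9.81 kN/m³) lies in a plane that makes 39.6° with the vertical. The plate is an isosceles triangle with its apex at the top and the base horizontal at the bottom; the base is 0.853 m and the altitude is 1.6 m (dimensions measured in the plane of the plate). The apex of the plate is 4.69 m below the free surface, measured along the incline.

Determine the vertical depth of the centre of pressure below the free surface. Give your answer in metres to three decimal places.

h_p = 4.455 m

γ = 9.81 kN/m³.
The plate makes 39.6° with the vertical, i.e. θ = 90° − 39.6° = 50.4° to the horizontal. Measuring y along the incline from the free-surface line, vertical depth h = y·sinθ with sinθ = 0.770513.
With the apex up, the centroid sits 2h/3 = 2 × 1.6/3 = 1.06667 m below the apex, so y_c = 4.69 + 1.06667 = 5.75667 m and h_c = 5.75667 × 0.770513 = 4.43559 m.
A = ½ × 0.853 × 1.6 = 0.6824 m².
Resultant F = γ·h_c·A = 9.81 × 4.43559 × 0.6824 = 29.6934 kN.
I_c = b·h³/36 = 0.853 × 1.6³/36 = 0.0970524 m⁴.
Centre of pressure: y_p = y_c + I_c/(y_c·A) = 5.75667 + 0.0970524/(5.75667 × 0.6824) = 5.75667 + 0.0247056 = 5.78138 m along the plane.
Vertically, h_p = y_p·sinθ = 5.78138 × 0.770513 = 4.45463 m.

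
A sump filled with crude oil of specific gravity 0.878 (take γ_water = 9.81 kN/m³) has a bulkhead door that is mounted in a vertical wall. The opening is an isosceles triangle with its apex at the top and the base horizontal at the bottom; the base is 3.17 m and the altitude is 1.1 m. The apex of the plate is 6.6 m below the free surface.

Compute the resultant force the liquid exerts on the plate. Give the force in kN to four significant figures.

F ≈ 110.1 kN

γ = 0.878 × 9.81 = 8.61318 kN/m³.
With the apex up, the centroid sits 2h/3 = 2 × 1.1/3 = 0.733333 m below the apex, so the centroid depth is h_c = 6.6 + 0.733333 = 7.33333 m.
A = ½ × 3.17 × 1.1 = 1.7435 m².
Resultant F = γ·h_c·A = 8.61318 × 7.33333 × 1.7435 = 110.125 kN.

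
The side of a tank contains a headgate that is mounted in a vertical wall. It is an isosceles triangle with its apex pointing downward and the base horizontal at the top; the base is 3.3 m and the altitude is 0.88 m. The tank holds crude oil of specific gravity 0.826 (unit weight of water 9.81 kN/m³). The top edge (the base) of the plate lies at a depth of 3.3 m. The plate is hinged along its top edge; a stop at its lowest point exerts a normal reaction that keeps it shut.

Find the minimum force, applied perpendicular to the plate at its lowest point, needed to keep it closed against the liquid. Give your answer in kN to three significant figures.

γ = 0.826 × 9.81 = 8.10306 kN/m³.
With the apex down, the centroid sits h/3 = 0.88/3 = 0.293333 m below the base (the top edge), so the centroid depth is h_c = 3.3 + 0.293333 = 3.59333 m.
A = ½ × 3.3 × 0.88 = 1.452 m².
Resultant F = γ·h_c·A = 8.10306 × 3.59333 × 1.452 = 42.2778 kN.
I_c = b·h³/36 = 3.3 × 0.88³/36 = 0.0624683 m⁴.
Centre of pressure: y_p = y_c + I_c/(y_c·A) = 3.59333 + 0.0624683/(3.59333 × 1.452) = 3.59333 + 0.0119728 = 3.6053 m along the plane.
The resultant acts 0.293333 + 0.0119728 = 0.305306 m (along the plate) below the hinge at the top edge, so the moment about the hinge is M = F × 0.305306 = 42.2778 × 0.305306 = 12.9077 kN·m.
A normal force at the bottom, 0.88 m from the hinge, must supply this moment: P = 12.9077/0.88 = 14.6678 kN.

P ≈ 14.7 kN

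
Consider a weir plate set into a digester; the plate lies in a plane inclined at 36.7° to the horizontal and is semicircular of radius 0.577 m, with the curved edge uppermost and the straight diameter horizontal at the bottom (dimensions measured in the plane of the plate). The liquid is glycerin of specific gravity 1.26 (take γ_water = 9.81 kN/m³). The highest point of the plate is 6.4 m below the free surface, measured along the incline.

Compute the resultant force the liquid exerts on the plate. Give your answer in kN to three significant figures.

γ = 1.26 × 9.81 = 12.3606 kN/m³.
Let θ = 36.7° be the plate's angle to the horizontal; measure y along the incline from where the plane meets the free surface. Vertical depth h = y·sinθ with sinθ = 0.597625.
The centroid lies 4r/(3π) = 0.244886 m above the diameter, so r − 4r/(3π) = 0.577 − 0.244886 = 0.332114 m below the topmost point, so y_c = 6.4 + 0.332114 = 6.73211 m and h_c = 6.73211 × 0.597625 = 4.02328 m.
A = πr²/2 = π × 0.577²/2 = 0.522964 m².
Resultant F = γ·h_c·A = 12.3606 × 4.02328 × 0.522964 = 26.0071 kN.

F ≈ 26.0 kN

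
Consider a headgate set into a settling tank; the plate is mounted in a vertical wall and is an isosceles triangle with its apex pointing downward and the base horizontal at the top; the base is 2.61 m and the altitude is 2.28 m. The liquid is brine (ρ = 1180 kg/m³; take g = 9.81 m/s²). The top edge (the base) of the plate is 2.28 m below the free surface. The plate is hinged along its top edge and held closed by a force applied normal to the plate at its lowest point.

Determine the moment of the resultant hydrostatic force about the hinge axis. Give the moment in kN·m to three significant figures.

γ = ρg = 1180 × 9.81 / 1000 = 11.5758 kN/m³.
With the apex down, the centroid sits h/3 = 2.28/3 = 0.76 m below the base (the top edge), so the centroid depth is h_c = 2.28 + 0.76 = 3.04 m.
A = ½ × 2.61 × 2.28 = 2.9754 m².
Resultant F = γ·h_c·A = 11.5758 × 3.04 × 2.9754 = 104.706 kN.
I_c = b·h³/36 = 2.61 × 2.28³/36 = 0.859296 m⁴.
Centre of pressure: y_p = y_c + I_c/(y_c·A) = 3.04 + 0.859296/(3.04 × 2.9754) = 3.04 + 0.0950001 = 3.135 m along the plane.
The resultant acts 0.76 + 0.0950001 = 0.855 m (along the plate) below the hinge at the top edge, so the moment about the hinge is M = F × 0.855 = 104.706 × 0.855 = 89.5236 kN·m.

M ≈ 89.5 kN·m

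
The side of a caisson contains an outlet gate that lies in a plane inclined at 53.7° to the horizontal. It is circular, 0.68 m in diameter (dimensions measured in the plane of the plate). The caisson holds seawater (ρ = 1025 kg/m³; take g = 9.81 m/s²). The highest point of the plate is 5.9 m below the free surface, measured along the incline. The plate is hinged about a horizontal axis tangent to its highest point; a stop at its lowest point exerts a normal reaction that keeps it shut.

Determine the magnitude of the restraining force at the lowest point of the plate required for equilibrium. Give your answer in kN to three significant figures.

γ = ρg = 1025 × 9.81 / 1000 = 10.05525 kN/m³.
Let θ = 53.7° be the plate's angle to the horizontal; measure y along the incline from where the plane meets the free surface. Vertical depth h = y·sinθ with sinθ = 0.805928.
The centroid is at the centre, 0.34 m below the top of the plate, so y_c = 5.9 + 0.34 = 6.24 m and h_c = 6.24 × 0.805928 = 5.02899 m.
A = π(0.34)² = 0.363168 m².
Resultant F = γ·h_c·A = 10.05525 × 5.02899 × 0.363168 = 18.3646 kN.
I_c = πr⁴/4 = π × 0.34⁴/4 = 0.0104956 m⁴.
Centre of pressure: y_p = y_c + I_c/(y_c·A) = 6.24 + 0.0104956/(6.24 × 0.363168) = 6.24 + 0.00463143 = 6.24463 m along the plane.
The resultant acts 0.34 + 0.00463143 = 0.344631 m (along the plate) below the hinge at the top edge, so the moment about the hinge is M = F × 0.344631 = 18.3646 × 0.344631 = 6.32901 kN·m.
A normal force at the bottom, 0.68 m from the hinge, must supply this moment: P = 6.32901/0.68 = 9.30737 kN.

P ≈ 9.31 kN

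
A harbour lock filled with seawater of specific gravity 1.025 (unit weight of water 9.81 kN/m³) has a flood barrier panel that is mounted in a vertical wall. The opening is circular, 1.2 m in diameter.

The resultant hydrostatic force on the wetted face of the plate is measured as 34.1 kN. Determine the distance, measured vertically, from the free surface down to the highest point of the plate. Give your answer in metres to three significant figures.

d_top ≈ 2.40 m

γ = 1.025 × 9.81 = 10.05525 kN/m³.
A = π(0.6)² = 1.13097 m².
From F = γ·h_c·A, the centroid depth is h_c = 34.1/(10.05525 × 1.13097) = 2.99854 m.
The centroid is at the centre, 0.6 m below the top of the plate, so the highest point sits at h_top = 2.99854 − 0.6 = 2.39854 m below the surface.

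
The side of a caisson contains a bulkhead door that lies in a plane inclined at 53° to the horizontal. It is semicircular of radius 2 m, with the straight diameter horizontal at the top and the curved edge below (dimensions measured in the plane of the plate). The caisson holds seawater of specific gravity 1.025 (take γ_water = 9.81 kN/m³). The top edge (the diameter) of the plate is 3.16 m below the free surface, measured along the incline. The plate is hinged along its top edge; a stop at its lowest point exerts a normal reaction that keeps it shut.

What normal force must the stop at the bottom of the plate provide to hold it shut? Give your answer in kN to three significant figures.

γ = 1.025 × 9.81 = 10.05525 kN/m³.
Let θ = 53° be the plate's angle to the horizontal; measure y along the incline from where the plane meets the free surface. Vertical depth h = y·sinθ with sinθ = 0.798636.
The centroid of a semicircle lies 4r/(3π) = 0.848826 m from the diameter, here below the top edge, so y_c = 3.16 + 0.848826 = 4.00883 m and h_c = 4.00883 × 0.798636 = 3.2016 m.
A = πr²/2 = π × 2²/2 = 6.28319 m².
Resultant F = γ·h_c·A = 10.05525 × 3.2016 × 6.28319 = 202.274 kN.
I_c = (π/8 − 8/(9π))·r⁴ = 0.109757 × 2⁴ = 1.75611 m⁴.
Centre of pressure: y_p = y_c + I_c/(y_c·A) = 4.00883 + 1.75611/(4.00883 × 6.28319) = 4.00883 + 0.0697194 = 4.07855 m along the plane.
The resultant acts 0.848826 + 0.0697194 = 0.918545 m (along the plate) below the hinge at the top edge, so the moment about the hinge is M = F × 0.918545 = 202.274 × 0.918545 = 185.798 kN·m.
A normal force at the bottom, 2 m from the hinge, must supply this moment: P = 185.798/2 = 92.899 kN.

P ≈ 92.9 kN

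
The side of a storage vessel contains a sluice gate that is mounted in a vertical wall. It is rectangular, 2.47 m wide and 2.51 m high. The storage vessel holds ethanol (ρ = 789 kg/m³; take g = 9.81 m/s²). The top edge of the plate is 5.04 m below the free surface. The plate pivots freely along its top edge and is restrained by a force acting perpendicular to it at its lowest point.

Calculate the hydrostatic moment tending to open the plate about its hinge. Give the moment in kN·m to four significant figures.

γ = ρg = 789 × 9.81 / 1000 = 7.74009 kN/m³.
The centroid lies 2.51/2 = 1.255 m below the top edge, so the centroid depth is h_c = 5.04 + 1.255 = 6.295 m.
A = 2.47 × 2.51 = 6.1997 m².
Resultant F = γ·h_c·A = 7.74009 × 6.295 × 6.1997 = 302.073 kN.
I_c = b·h³/12 = 2.47 × 2.51³/12 = 3.25489 m⁴.
Centre of pressure: y_p = y_c + I_c/(y_c·A) = 6.295 + 3.25489/(6.295 × 6.1997) = 6.295 + 0.0834007 = 6.3784 m along the plane.
The resultant acts 1.255 + 0.0834007 = 1.3384 m (along the plate) below the hinge at the top edge, so the moment about the hinge is M = F × 1.3384 = 302.073 × 1.3384 = 404.295 kN·m.

M ≈ 404.3 kN·m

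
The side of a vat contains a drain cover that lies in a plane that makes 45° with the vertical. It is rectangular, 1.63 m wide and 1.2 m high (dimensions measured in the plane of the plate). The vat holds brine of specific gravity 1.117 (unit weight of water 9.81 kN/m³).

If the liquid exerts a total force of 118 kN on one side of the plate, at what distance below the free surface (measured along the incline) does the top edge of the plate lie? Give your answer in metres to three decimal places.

γ = 1.117 × 9.81 = 10.95777 kN/m³.
A = 1.63 × 1.2 = 1.956 m².
From F = γ·h_c·A, the centroid depth is h_c = 118/(10.95777 × 1.956) = 5.50543 m.
The plate makes 45° with the vertical, i.e. θ = 90° − 45° = 45° to the horizontal. Measuring y along the incline from the free-surface line, vertical depth h = y·sinθ with sinθ = 0.707107.
Along the incline, y_c = h_c/sinθ = 5.50543/0.707107 = 7.78585 m.
The centroid lies 1.2/2 = 0.6 m below the top edge, so the top edge sits at y_top = 7.78585 − 0.6 = 7.18585 m along the incline.

y_top ≈ 7.186 m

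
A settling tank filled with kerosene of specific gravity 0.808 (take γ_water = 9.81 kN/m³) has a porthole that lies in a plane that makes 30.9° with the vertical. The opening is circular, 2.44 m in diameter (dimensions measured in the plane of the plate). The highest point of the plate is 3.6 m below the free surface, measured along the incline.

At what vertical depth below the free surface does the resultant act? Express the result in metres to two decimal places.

h_p = 4.20 m

γ = 0.808 × 9.81 = 7.92648 kN/m³.
The plate makes 30.9° with the vertical, i.e. θ = 90° − 30.9° = 59.1° to the horizontal. Measuring y along the incline from the free-surface line, vertical depth h = y·sinθ with sinθ = 0.858065.
The centroid is at the centre, 1.22 m below the top of the plate, so y_c = 3.6 + 1.22 = 4.82 m and h_c = 4.82 × 0.858065 = 4.13587 m.
A = π(1.22)² = 4.67595 m².
Resultant F = γ·h_c·A = 7.92648 × 4.13587 × 4.67595 = 153.291 kN.
I_c = πr⁴/4 = π × 1.22⁴/4 = 1.73992 m⁴.
Centre of pressure: y_p = y_c + I_c/(y_c·A) = 4.82 + 1.73992/(4.82 × 4.67595) = 4.82 + 0.0771991 = 4.8972 m along the plane.
Vertically, h_p = y_p·sinθ = 4.8972 × 0.858065 = 4.20212 m.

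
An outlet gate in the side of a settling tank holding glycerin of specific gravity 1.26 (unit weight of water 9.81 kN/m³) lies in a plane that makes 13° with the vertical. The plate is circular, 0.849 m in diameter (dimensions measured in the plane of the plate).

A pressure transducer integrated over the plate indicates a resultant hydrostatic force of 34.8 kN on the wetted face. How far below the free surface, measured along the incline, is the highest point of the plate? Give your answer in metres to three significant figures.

γ = 1.26 × 9.81 = 12.3606 kN/m³.
A = π(0.4245)² = 0.566116 m².
From F = γ·h_c·A, the centroid depth is h_c = 34.8/(12.3606 × 0.566116) = 4.97318 m.
The plate makes 13° with the vertical, i.e. θ = 90° − 13° = 77° to the horizontal. Measuring y along the incline from the free-surface line, vertical depth h = y·sinθ with sinθ = 0.974370.
Along the incline, y_c = h_c/sinθ = 4.97318/0.974370 = 5.104 m.
The centroid is at the centre, 0.4245 m below the top of the plate, so the highest point sits at y_top = 5.104 − 0.4245 = 4.6795 m along the incline.

y_top ≈ 4.68 m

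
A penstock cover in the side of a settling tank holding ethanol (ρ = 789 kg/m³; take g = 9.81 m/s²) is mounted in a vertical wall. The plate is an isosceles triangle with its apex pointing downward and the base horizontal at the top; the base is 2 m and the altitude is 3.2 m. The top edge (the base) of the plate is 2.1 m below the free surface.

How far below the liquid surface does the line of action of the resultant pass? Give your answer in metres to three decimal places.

h_p = 3.346 m

γ = ρg = 789 × 9.81 / 1000 = 7.74009 kN/m³.
With the apex down, the centroid sits h/3 = 3.2/3 = 1.06667 m below the base (the top edge), so the centroid depth is h_c = 2.1 + 1.06667 = 3.16667 m.
A = ½ × 2 × 3.2 = 3.2 m².
Resultant F = γ·h_c·A = 7.74009 × 3.16667 × 3.2 = 78.433 kN.
I_c = b·h³/36 = 2 × 3.2³/36 = 1.82044 m⁴.
Centre of pressure: y_p = y_c + I_c/(y_c·A) = 3.16667 + 1.82044/(3.16667 × 3.2) = 3.16667 + 0.179648 = 3.34632 m along the plane.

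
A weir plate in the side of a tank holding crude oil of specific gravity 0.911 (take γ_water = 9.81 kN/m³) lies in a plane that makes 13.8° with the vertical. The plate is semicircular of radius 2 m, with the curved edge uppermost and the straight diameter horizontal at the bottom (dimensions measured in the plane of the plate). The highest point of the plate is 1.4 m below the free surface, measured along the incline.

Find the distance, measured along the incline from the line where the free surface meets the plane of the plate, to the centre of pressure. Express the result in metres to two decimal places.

γ = 0.911 × 9.81 = 8.93691 kN/m³.
The plate makes 13.8° with the vertical, i.e. θ = 90° − 13.8° = 76.2° to the horizontal. Measuring y along the incline from the free-surface line, vertical depth h = y·sinθ with sinθ = 0.971134.
The centroid lies 4r/(3π) = 0.848826 m above the diameter, so r − 4r/(3π) = 2 − 0.848826 = 1.15117 m below the topmost point, so y_c = 1.4 + 1.15117 = 2.55117 m and h_c = 2.55117 × 0.971134 = 2.47753 m.
A = πr²/2 = π × 2²/2 = 6.28319 m².
Resultant F = γ·h_c·A = 8.93691 × 2.47753 × 6.28319 = 139.119 kN.
I_c = (π/8 − 8/(9π))·r⁴ = 0.109757 × 2⁴ = 1.75611 m⁴.
Centre of pressure: y_p = y_c + I_c/(y_c·A) = 2.55117 + 1.75611/(2.55117 × 6.28319) = 2.55117 + 0.109555 = 2.66072 m along the plane.

y_p = 2.66 m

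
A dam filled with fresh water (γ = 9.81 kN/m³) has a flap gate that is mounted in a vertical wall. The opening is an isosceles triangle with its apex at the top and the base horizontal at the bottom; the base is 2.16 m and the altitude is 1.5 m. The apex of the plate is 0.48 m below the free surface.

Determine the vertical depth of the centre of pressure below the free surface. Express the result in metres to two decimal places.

h_p = 1.56 m

γ = 9.81 kN/m³.
With the apex up, the centroid sits 2h/3 = 2 × 1.5/3 = 1 m below the apex, so the centroid depth is h_c = 0.48 + 1 = 1.48 m.
A = ½ × 2.16 × 1.5 = 1.62 m².
Resultant F = γ·h_c·A = 9.81 × 1.48 × 1.62 = 23.5205 kN.
I_c = b·h³/36 = 2.16 × 1.5³/36 = 0.2025 m⁴.
Centre of pressure: y_p = y_c + I_c/(y_c·A) = 1.48 + 0.2025/(1.48 × 1.62) = 1.48 + 0.0844595 = 1.56446 m along the plane.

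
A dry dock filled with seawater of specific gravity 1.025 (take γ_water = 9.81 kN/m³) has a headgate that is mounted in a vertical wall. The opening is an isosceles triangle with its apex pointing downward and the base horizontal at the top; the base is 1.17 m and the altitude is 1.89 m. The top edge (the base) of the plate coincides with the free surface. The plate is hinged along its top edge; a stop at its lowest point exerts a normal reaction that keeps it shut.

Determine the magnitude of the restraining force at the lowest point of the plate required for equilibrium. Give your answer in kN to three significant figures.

γ = 1.025 × 9.81 = 10.05525 kN/m³.
With the apex down, the centroid sits h/3 = 1.89/3 = 0.63 m below the base (the top edge), so the centroid depth is h_c = 0.63 m.
A = ½ × 1.17 × 1.89 = 1.10565 m².
Resultant F = γ·h_c·A = 10.05525 × 0.63 × 1.10565 = 7.00408 kN.
I_c = b·h³/36 = 1.17 × 1.89³/36 = 0.219416 m⁴.
Centre of pressure: y_p = y_c + I_c/(y_c·A) = 0.63 + 0.219416/(0.63 × 1.10565) = 0.63 + 0.315 = 0.945 m along the plane.
The resultant acts 0.63 + 0.315 = 0.945 m (along the plate) below the hinge at the top edge, so the moment about the hinge is M = F × 0.945 = 7.00408 × 0.945 = 6.61886 kN·m.
A normal force at the bottom, 1.89 m from the hinge, must supply this moment: P = 6.61886/1.89 = 3.50204 kN.

P ≈ 3.50 kN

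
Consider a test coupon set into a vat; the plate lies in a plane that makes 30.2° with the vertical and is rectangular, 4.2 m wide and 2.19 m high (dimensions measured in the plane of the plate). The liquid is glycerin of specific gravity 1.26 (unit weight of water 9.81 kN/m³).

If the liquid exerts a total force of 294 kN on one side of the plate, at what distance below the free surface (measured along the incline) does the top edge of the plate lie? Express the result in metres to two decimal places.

y_top ≈ 1.90 m

γ = 1.26 × 9.81 = 12.3606 kN/m³.
A = 4.2 × 2.19 = 9.198 m².
From F = γ·h_c·A, the centroid depth is h_c = 294/(12.3606 × 9.198) = 2.58592 m.
The plate makes 30.2° with the vertical, i.e. θ = 90° − 30.2° = 59.8° to the horizontal. Measuring y along the incline from the free-surface line, vertical depth h = y·sinθ with sinθ = 0.864275.
Along the incline, y_c = h_c/sinθ = 2.58592/0.864275 = 2.99201 m.
The centroid lies 2.19/2 = 1.095 m below the top edge, so the top edge sits at y_top = 2.99201 − 1.095 = 1.89701 m along the incline.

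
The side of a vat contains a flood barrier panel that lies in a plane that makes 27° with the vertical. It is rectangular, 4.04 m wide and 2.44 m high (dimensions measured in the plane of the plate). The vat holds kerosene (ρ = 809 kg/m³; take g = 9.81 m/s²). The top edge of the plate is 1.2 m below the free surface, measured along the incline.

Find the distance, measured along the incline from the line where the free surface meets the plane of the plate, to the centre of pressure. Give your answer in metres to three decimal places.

y_p = 2.625 m

γ = ρg = 809 × 9.81 / 1000 = 7.93629 kN/m³.
The plate makes 27° with the vertical, i.e. θ = 90° − 27° = 63° to the horizontal. Measuring y along the incline from the free-surface line, vertical depth h = y·sinθ with sinθ = 0.891007.
The centroid lies 2.44/2 = 1.22 m below the top edge, so y_c = 1.2 + 1.22 = 2.42 m and h_c = 2.42 × 0.891007 = 2.15624 m.
A = 4.04 × 2.44 = 9.8576 m².
Resultant F = γ·h_c·A = 7.93629 × 2.15624 × 9.8576 = 168.689 kN.
I_c = b·h³/12 = 4.04 × 2.44³/12 = 4.89068 m⁴.
Centre of pressure: y_p = y_c + I_c/(y_c·A) = 2.42 + 4.89068/(2.42 × 9.8576) = 2.42 + 0.205014 = 2.62501 m along the plane.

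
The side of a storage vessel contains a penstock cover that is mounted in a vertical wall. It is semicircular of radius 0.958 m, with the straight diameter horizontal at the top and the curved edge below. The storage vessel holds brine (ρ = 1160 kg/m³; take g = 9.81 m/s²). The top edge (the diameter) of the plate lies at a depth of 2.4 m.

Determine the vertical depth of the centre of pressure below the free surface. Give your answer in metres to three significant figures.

h_p = 2.83 m

γ = ρg = 1160 × 9.81 / 1000 = 11.3796 kN/m³.
The centroid of a semicircle lies 4r/(3π) = 0.406588 m from the diameter, here below the top edge, so the centroid depth is h_c = 2.4 + 0.406588 = 2.80659 m.
A = πr²/2 = π × 0.958²/2 = 1.44162 m².
Resultant F = γ·h_c·A = 11.3796 × 2.80659 × 1.44162 = 46.0423 kN.
I_c = (π/8 − 8/(9π))·r⁴ = 0.109757 × 0.958⁴ = 0.0924473 m⁴.
Centre of pressure: y_p = y_c + I_c/(y_c·A) = 2.80659 + 0.0924473/(2.80659 × 1.44162) = 2.80659 + 0.0228489 = 2.82944 m along the plane.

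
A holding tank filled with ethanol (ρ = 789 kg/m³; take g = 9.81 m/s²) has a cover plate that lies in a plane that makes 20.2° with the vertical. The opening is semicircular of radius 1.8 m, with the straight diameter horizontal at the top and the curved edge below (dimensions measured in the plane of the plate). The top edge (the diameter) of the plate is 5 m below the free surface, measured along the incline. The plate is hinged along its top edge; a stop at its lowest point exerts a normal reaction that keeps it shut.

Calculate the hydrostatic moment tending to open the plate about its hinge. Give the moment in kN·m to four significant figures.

γ = ρg = 789 × 9.81 / 1000 = 7.74009 kN/m³.
The plate makes 20.2° with the vertical, i.e. θ = 90° − 20.2° = 69.8° to the horizontal. Measuring y along the incline from the free-surface line, vertical depth h = y·sinθ with sinθ = 0.938493.
The centroid of a semicircle lies 4r/(3π) = 0.763944 m from the diameter, here below the top edge, so y_c = 5 + 0.763944 = 5.76394 m and h_c = 5.76394 × 0.938493 = 5.40942 m.
A = πr²/2 = π × 1.8²/2 = 5.08938 m².
Resultant F = γ·h_c·A = 7.74009 × 5.40942 × 5.08938 = 213.089 kN.
I_c = (π/8 − 8/(9π))·r⁴ = 0.109757 × 1.8⁴ = 1.15219 m⁴.
Centre of pressure: y_p = y_c + I_c/(y_c·A) = 5.76394 + 1.15219/(5.76394 × 5.08938) = 5.76394 + 0.0392771 = 5.80322 m along the plane.
The resultant acts 0.763944 + 0.0392771 = 0.803221 m (along the plate) below the hinge at the top edge, so the moment about the hinge is M = F × 0.803221 = 213.089 × 0.803221 = 171.158 kN·m.

M ≈ 171.2 kN·m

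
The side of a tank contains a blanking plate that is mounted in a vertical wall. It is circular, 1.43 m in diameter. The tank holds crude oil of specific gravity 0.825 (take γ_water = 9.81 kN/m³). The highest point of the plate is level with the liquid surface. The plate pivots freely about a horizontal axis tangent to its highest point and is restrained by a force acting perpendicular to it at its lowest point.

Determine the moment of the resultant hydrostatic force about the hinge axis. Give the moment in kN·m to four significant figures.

γ = 0.825 × 9.81 = 8.09325 kN/m³.
The centroid is at the centre, 0.715 m below the top of the plate, so the centroid depth is h_c = 0.715 m.
A = π(0.715)² = 1.60606 m².
Resultant F = γ·h_c·A = 8.09325 × 0.715 × 1.60606 = 9.29375 kN.
I_c = πr⁴/4 = π × 0.715⁴/4 = 0.205265 m⁴.
Centre of pressure: y_p = y_c + I_c/(y_c·A) = 0.715 + 0.205265/(0.715 × 1.60606) = 0.715 + 0.17875 = 0.89375 m along the plane.
The resultant acts 0.715 + 0.17875 = 0.89375 m (along the plate) below the hinge at the top edge, so the moment about the hinge is M = F × 0.89375 = 9.29375 × 0.89375 = 8.30629 kN·m.

M ≈ 8.306 kN·m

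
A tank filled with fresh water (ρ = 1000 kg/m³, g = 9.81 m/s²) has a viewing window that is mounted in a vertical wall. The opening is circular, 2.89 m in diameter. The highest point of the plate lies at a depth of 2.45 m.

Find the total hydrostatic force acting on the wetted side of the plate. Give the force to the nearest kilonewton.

γ = ρg = 1000 × 9.81 = 9810 N/m³ = 9.81 kN/m³.
The centroid is at the centre, 1.445 m below the top of the plate, so the centroid depth is h_c = 2.45 + 1.445 = 3.895 m.
A = π(1.445)² = 6.55972 m².
Resultant F = γ·h_c·A = 9.81 × 3.895 × 6.55972 = 250.647 kN.

F ≈ 251 kN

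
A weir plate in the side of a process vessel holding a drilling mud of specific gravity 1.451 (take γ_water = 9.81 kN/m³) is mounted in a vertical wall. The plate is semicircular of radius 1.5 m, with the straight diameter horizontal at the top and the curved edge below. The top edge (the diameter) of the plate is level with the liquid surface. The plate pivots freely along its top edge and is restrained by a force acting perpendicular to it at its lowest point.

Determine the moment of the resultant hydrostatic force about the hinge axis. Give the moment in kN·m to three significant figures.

γ = 1.451 × 9.81 = 14.23431 kN/m³.
The centroid of a semicircle lies 4r/(3π) = 0.63662 m from the diameter, here below the top edge, so the centroid depth is h_c = 0.63662 m.
A = πr²/2 = π × 1.5²/2 = 3.53429 m².
Resultant F = γ·h_c·A = 14.23431 × 0.63662 × 3.53429 = 32.0272 kN.
I_c = (π/8 − 8/(9π))·r⁴ = 0.109757 × 1.5⁴ = 0.555645 m⁴.
Centre of pressure: y_p = y_c + I_c/(y_c·A) = 0.63662 + 0.555645/(0.63662 × 3.53429) = 0.63662 + 0.246953 = 0.883573 m along the plane.
The resultant acts 0.63662 + 0.246953 = 0.883573 m (along the plate) below the hinge at the top edge, so the moment about the hinge is M = F × 0.883573 = 32.0272 × 0.883573 = 28.2984 kN·m.

M ≈ 28.3 kN·m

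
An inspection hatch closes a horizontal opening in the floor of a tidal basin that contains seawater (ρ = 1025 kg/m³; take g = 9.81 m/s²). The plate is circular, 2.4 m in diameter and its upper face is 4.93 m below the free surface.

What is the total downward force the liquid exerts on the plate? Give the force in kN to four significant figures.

γ = ρg = 1025 × 9.81 / 1000 = 10.05525 kN/m³.
The plate is horizontal, so pressure is uniform at p = γ·h = 10.05525 × 4.93 = 49.5724 kN/m².
A = π(1.2)² = 4.52389 m².
F = p·A = 49.5724 × 4.52389 = 224.26 kN.

F ≈ 224.3 kN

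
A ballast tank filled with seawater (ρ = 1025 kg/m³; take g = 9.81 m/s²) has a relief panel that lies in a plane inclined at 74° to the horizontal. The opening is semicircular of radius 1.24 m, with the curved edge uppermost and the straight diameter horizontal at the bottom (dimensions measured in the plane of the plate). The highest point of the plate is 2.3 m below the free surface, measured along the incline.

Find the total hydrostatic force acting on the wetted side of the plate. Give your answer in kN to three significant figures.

F ≈ 70.4 kN

γ = ρg = 1025 × 9.81 / 1000 = 10.05525 kN/m³.
Let θ = 74° be the plate's angle to the horizontal; measure y along the incline from where the plane meets the free surface. Vertical depth h = y·sinθ with sinθ = 0.961262.
The centroid lies 4r/(3π) = 0.526272 m above the diameter, so r − 4r/(3π) = 1.24 − 0.526272 = 0.713728 m below the topmost point, so y_c = 2.3 + 0.713728 = 3.01373 m and h_c = 3.01373 × 0.961262 = 2.89698 m.
A = πr²/2 = π × 1.24²/2 = 2.41526 m².
Resultant F = γ·h_c·A = 10.05525 × 2.89698 × 2.41526 = 70.3562 kN.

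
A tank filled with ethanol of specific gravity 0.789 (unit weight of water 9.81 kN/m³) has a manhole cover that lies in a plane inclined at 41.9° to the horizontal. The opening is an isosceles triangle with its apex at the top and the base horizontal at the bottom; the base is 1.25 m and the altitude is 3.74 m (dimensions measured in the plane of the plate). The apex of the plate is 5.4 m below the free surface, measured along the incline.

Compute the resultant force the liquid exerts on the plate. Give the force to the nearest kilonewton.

F ≈ 95 kN

γ = 0.789 × 9.81 = 7.74009 kN/m³.
Let θ = 41.9° be the plate's angle to the horizontal; measure y along the incline from where the plane meets the free surface. Vertical depth h = y·sinθ with sinθ = 0.667833.
With the apex up, the centroid sits 2h/3 = 2 × 3.74/3 = 2.49333 m below the apex, so y_c = 5.4 + 2.49333 = 7.89333 m and h_c = 7.89333 × 0.667833 = 5.27143 m.
A = ½ × 1.25 × 3.74 = 2.3375 m².
Resultant F = γ·h_c·A = 7.74009 × 5.27143 × 2.3375 = 95.3731 kN.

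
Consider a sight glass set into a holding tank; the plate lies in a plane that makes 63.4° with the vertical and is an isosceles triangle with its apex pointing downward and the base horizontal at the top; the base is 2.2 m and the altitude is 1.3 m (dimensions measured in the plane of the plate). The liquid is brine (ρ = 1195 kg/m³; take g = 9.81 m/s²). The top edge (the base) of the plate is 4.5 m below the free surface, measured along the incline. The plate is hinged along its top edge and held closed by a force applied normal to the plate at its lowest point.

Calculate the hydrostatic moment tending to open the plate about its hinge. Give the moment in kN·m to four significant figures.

γ = ρg = 1195 × 9.81 / 1000 = 11.72295 kN/m³.
The plate makes 63.4° with the vertical, i.e. θ = 90° − 63.4° = 26.6° to the horizontal. Measuring y along the incline from the free-surface line, vertical depth h = y·sinθ with sinθ = 0.447759.
With the apex down, the centroid sits h/3 = 1.3/3 = 0.433333 m below the base (the top edge), so y_c = 4.5 + 0.433333 = 4.93333 m and h_c = 4.93333 × 0.447759 = 2.20894 m.
A = ½ × 2.2 × 1.3 = 1.43 m².
Resultant F = γ·h_c·A = 11.72295 × 2.20894 × 1.43 = 37.0303 kN.
I_c = b·h³/36 = 2.2 × 1.3³/36 = 0.134261 m⁴.
Centre of pressure: y_p = y_c + I_c/(y_c·A) = 4.93333 + 0.134261/(4.93333 × 1.43) = 4.93333 + 0.0190315 = 4.95236 m along the plane.
The resultant acts 0.433333 + 0.0190315 = 0.452365 m (along the plate) below the hinge at the top edge, so the moment about the hinge is M = F × 0.452365 = 37.0303 × 0.452365 = 16.7512 kN·m.

M ≈ 16.75 kN·m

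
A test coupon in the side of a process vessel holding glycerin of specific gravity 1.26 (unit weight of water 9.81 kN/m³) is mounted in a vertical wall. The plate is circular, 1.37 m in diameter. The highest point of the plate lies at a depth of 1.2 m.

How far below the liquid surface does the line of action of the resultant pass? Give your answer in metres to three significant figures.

h_p = 1.95 m

γ = 1.26 × 9.81 = 12.3606 kN/m³.
The centroid is at the centre, 0.685 m below the top of the plate, so the centroid depth is h_c = 1.2 + 0.685 = 1.885 m.
A = π(0.685)² = 1.47411 m².
Resultant F = γ·h_c·A = 12.3606 × 1.885 × 1.47411 = 34.3464 kN.
I_c = πr⁴/4 = π × 0.685⁴/4 = 0.172923 m⁴.
Centre of pressure: y_p = y_c + I_c/(y_c·A) = 1.885 + 0.172923/(1.885 × 1.47411) = 1.885 + 0.0622317 = 1.94723 m along the plane.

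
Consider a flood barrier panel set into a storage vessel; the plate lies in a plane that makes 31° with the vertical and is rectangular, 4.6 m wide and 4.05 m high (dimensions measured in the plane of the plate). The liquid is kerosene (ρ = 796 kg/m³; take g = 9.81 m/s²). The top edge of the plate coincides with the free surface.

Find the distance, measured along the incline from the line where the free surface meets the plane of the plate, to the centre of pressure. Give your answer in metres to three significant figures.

y_p = 2.70 m

γ = ρg = 796 × 9.81 / 1000 = 7.80876 kN/m³.
The plate makes 31° with the vertical, i.e. θ = 90° − 31° = 59° to the horizontal. Measuring y along the incline from the free-surface line, vertical depth h = y·sinθ with sinθ = 0.857167.
The centroid lies 4.05/2 = 2.025 m below the top edge, so y_c = 2.025 m and h_c = 2.025 × 0.857167 = 1.73576 m.
A = 4.6 × 4.05 = 18.63 m².
Resultant F = γ·h_c·A = 7.80876 × 1.73576 × 18.63 = 252.514 kN.
I_c = b·h³/12 = 4.6 × 4.05³/12 = 25.4649 m⁴.
Centre of pressure: y_p = y_c + I_c/(y_c·A) = 2.025 + 25.4649/(2.025 × 18.63) = 2.025 + 0.675 = 2.7 m along the plane.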